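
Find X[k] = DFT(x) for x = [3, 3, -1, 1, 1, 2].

X[k] = Σ(n=0 to 5) x[n] · ω_6^(nk)
where ω_6 = e^(-2πi/6)

Computing each X[k]:
X[0] = 9
X[1] = 4.5000+0.8660i
X[2] = 1.5000-2.5981i
X[3] = -3
X[4] = 1.5000+2.5981i
X[5] = 4.5000-0.8660i

X = [9, 4.5000+0.8660i, 1.5000-2.5981i, -3, 1.5000+2.5981i, 4.5000-0.8660i]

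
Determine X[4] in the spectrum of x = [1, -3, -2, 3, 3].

X[4] = Σ(n=0 to 4) x[n] · ω_5^(4n) where ω_5 = e^(-2πi/5)
= (1)·ω_5^0 + (-3)·ω_5^4 + (-2)·ω_5^8 + (3)·ω_5^12 + (3)·ω_5^16

X[4] = 0.1910-8.6453i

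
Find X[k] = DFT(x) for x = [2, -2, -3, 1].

X[k] = Σ(n=0 to 3) x[n] · ω_4^(nk)
where ω_4 = e^(-2πi/4)

Computing each X[k]:
X[0] = -2
X[1] = 5+3i
X[2] = 0
X[3] = 5-3i

X = [-2, 5+3i, 0, 5-3i]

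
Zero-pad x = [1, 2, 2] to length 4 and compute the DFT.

Original 3-point DFT: [5, -1, -1]
Zero-padded 4-point DFT provides frequency interpolation.

DFT_4([x, 0, ...]) = [5, -1-2i, 1, -1+2i]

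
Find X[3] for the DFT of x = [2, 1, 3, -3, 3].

X[3] = Σ(n=0 to 4) x[n] · ω_5^(3n) where ω_5 = e^(-2πi/5)
= (2)·ω_5^0 + (1)·ω_5^3 + (3)·ω_5^6 + (-3)·ω_5^9 + (3)·ω_5^12

X[3] = -1.2361-6.8819i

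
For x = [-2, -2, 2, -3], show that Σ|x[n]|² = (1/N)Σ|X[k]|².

Time domain:
Σ|x[n]|² = |-2|² + |-2|² + |2|² + |-3|² = 21.0000

Frequency domain:
(1/4)Σ|X[k]|² = (1/4)(|-5|² + |-4-1i|² + |5|² + |-4+1i|²) = (1/4)·84.0000 = 21.0000

Both sides agree, confirming Parseval's theorem.

Σ|x[n]|² = (1/N)Σ|X[k]|² = 21.0000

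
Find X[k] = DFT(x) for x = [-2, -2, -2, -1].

X[k] = Σ(n=0 to 3) x[n] · ω_4^(nk)
where ω_4 = e^(-2πi/4)

Computing each X[k]:
X[0] = -7
X[1] = 1i
X[2] = -1
X[3] = -1i

X = [-7, 1i, -1, -1i]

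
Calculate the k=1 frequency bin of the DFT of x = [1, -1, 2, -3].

X[1] = Σ(n=0 to 3) x[n] · ω_4^(1n) where ω_4 = e^(-2πi/4)
= (1)·ω_4^0 + (-1)·ω_4^1 + (2)·ω_4^2 + (-3)·ω_4^3

X[1] = -1-2i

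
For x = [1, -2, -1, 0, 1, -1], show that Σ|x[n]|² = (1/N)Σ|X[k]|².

Time domain:
Σ|x[n]|² = |1|² + |-2|² + |-1|² + |0|² + |1|² + |-1|² = 8.0000

Frequency domain:
(1/6)Σ|X[k]|² = (1/6)(|-2|² + |-0.5000+2.5981i|² + |2.5000-0.8660i|² + |4|² + |2.5000+0.8660i|² + |-0.5000-2.5981i|²) = (1/6)·48.0000 = 8.0000

Both sides agree, confirming Parseval's theorem.

Σ|x[n]|² = (1/N)Σ|X[k]|² = 8.0000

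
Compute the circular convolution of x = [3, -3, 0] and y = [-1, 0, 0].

(x ⊛ y)[n] = Σ(m=0 to 2) x[m] · y[(n-m) mod 3]

Computing each output sample:
(x ⊛ y)[0] = -3
(x ⊛ y)[1] = 3
(x ⊛ y)[2] = 0

x ⊛ y = [-3, 3, 0]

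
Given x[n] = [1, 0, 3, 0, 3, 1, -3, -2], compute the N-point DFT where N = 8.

X[k] = Σ(n=0 to 7) x[n] · ω_8^(nk)
where ω_8 = e^(-2πi/8)

Computing each X[k]:
X[0] = 3
X[1] = -4.1213-6.7071i
X[2] = 4-3i
X[3] = 0.1213+5.2929i
X[4] = 5
X[5] = 0.1213-5.2929i
X[6] = 4+3i
X[7] = -4.1213+6.7071i

X = [3, -4.1213-6.7071i, 4-3i, 0.1213+5.2929i, 5, 0.1213-5.2929i, 4+3i, -4.1213+6.7071i]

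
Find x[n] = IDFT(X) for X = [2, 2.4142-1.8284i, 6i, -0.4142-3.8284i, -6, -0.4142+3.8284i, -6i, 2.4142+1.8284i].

x[n] = (1/8) Σ(k=0 to 7) X[k] · e^(2πikn/8)

Computing each x[n]:
x[0] = 0
x[1] = 1
x[2] = -1
x[3] = 3
x[4] = -1
x[5] = -2
x[6] = 0
x[7] = 2

x = [0, 1, -1, 3, -1, -2, 0, 2]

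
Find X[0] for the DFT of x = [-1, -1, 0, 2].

X[0] = Σ(n=0 to 3) x[n] · ω_4^0 = Σ x[n]
= (-1) + (-1) + (0) + (2)

X[0] = 0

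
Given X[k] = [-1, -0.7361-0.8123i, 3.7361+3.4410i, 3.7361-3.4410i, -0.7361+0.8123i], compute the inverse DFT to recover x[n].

x[n] = (1/5) Σ(k=0 to 4) X[k] · e^(2πikn/5)

Computing each x[n]:
x[0] = 1
x[1] = -2
x[2] = 2
x[3] = -1
x[4] = -1

x = [1, -2, 2, -1, -1]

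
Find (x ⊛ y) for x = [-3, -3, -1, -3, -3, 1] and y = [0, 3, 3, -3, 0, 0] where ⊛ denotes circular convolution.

(x ⊛ y)[n] = Σ(m=0 to 5) x[m] · y[(n-m) mod 6]

Computing each output sample:
(x ⊛ y)[0] = 3
(x ⊛ y)[1] = 3
(x ⊛ y)[2] = -21
(x ⊛ y)[3] = -3
(x ⊛ y)[4] = -3
(x ⊛ y)[5] = -15

x ⊛ y = [3, 3, -21, -3, -3, -15]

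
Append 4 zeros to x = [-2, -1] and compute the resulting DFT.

Original 2-point DFT: [-3, -1]
Zero-padded 6-point DFT provides frequency interpolation.

DFT_6([x, 0, ...]) = [-3, -2.5000+0.8660i, -1.5000+0.8660i, -1, -1.5000-0.8660i, -2.5000-0.8660i]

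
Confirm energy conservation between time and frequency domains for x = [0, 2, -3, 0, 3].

Time domain:
Σ|x[n]|² = |0|² + |2|² + |-3|² + |0|² + |3|² = 22.0000

Frequency domain:
(1/5)Σ|X[k]|² = (1/5)(|2|² + |3.9721+2.7144i|² + |-4.9721-2.2654i|² + |-4.9721+2.2654i|² + |3.9721-2.7144i|²) = (1/5)·110.0000 = 22.0000

Both sides agree, confirming Parseval's theorem.

Σ|x[n]|² = (1/N)Σ|X[k]|² = 22.0000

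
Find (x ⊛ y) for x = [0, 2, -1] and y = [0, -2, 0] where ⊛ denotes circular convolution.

(x ⊛ y)[n] = Σ(m=0 to 2) x[m] · y[(n-m) mod 3]

Computing each output sample:
(x ⊛ y)[0] = 2
(x ⊛ y)[1] = 0
(x ⊛ y)[2] = -4

x ⊛ y = [2, 0, -4]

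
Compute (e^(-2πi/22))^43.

Since ω_22^22 = 1, powers reduce modulo 22.
43 mod 22 = 21
So ω_22^43 = ω_22^21 = e^(-2πi·21/22)

ω_22^43 = ω_22^21 = 0.9595+0.2817i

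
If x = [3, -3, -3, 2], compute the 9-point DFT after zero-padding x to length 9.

Original 4-point DFT: [-1, 6+5i, 1, 6-5i]
Zero-padded 9-point DFT provides frequency interpolation.

DFT_9([x, 0, ...]) = [-1, -0.8191+3.1507i, 4.2981+5.7125i, 8, 2.5209-2.6344i, 2.5209+2.6344i, 8, 4.2981-5.7125i, -0.8191-3.1507i]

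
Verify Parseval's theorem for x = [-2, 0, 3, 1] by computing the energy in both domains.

Time domain:
Σ|x[n]|² = |-2|² + |0|² + |3|² + |1|² = 14.0000

Frequency domain:
(1/4)Σ|X[k]|² = (1/4)(|2|² + |-5+1i|² + |0|² + |-5-1i|²) = (1/4)·56.0000 = 14.0000

Both sides agree, confirming Parseval's theorem.

Σ|x[n]|² = (1/N)Σ|X[k]|² = 14.0000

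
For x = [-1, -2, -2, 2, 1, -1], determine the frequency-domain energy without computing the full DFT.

Parseval: Σ|x[n]|² = (1/N)Σ|X[k]|², so Σ|X[k]|² = N·Σ|x[n]|² = 6·15.0000

Σ|X[k]|² = N·Σ|x[n]|² = 6·15.0000 = 90.0000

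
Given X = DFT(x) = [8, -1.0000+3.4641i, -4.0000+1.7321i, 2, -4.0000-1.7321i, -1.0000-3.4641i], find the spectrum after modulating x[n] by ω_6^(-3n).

Modulation property: DFT(ω_6^(-3n)·x[n]) = X[(k-3) mod 6], so circularly shift X by 3 positions.

X[k-3] = [2, -4.0000-1.7321i, -1.0000-3.4641i, 8, -1.0000+3.4641i, -4.0000+1.7321i]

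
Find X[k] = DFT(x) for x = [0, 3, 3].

X[k] = Σ(n=0 to 2) x[n] · ω_3^(nk)
where ω_3 = e^(-2πi/3)

Computing each X[k]:
X[0] = 6
X[1] = -3
X[2] = -3

X = [6, -3, -3]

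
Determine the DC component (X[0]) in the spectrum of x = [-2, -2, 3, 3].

X[0] = Σ(n=0 to 3) x[n] · ω_4^0 = Σ x[n]
= (-2) + (-2) + (3) + (3)

X[0] = 2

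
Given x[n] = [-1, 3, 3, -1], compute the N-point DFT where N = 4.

X[k] = Σ(n=0 to 3) x[n] · ω_4^(nk)
where ω_4 = e^(-2πi/4)

Computing each X[k]:
X[0] = 4
X[1] = -4-4i
X[2] = 0
X[3] = -4+4i

X = [4, -4-4i, 0, -4+4i]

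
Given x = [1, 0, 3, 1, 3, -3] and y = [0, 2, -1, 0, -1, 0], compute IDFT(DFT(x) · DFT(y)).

(x ⊛ y)[n] = Σ(m=0 to 5) x[m] · y[(n-m) mod 6]

Computing each output sample:
(x ⊛ y)[0] = -12
(x ⊛ y)[1] = 4
(x ⊛ y)[2] = -4
(x ⊛ y)[3] = 9
(x ⊛ y)[4] = -2
(x ⊛ y)[5] = 5

x ⊛ y = [-12, 4, -4, 9, -2, 5]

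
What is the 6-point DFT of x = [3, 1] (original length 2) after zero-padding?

Original 2-point DFT: [4, 2]
Zero-padded 6-point DFT provides frequency interpolation.

DFT_6([x, 0, ...]) = [4, 3.5000-0.8660i, 2.5000-0.8660i, 2, 2.5000+0.8660i, 3.5000+0.8660i]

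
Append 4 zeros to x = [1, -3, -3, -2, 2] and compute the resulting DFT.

Original 5-point DFT: [-5, 4.7361+5.3431i, 0.2639+1.9879i, 0.2639-1.9879i, 4.7361-5.3431i]
Zero-padded 9-point DFT provides frequency interpolation.

DFT_9([x, 0, ...]) = [-5, -2.6985+5.9308i, 5.8302+3.5340i, 1.0000-1.7321i, 2.8682+2.7994i, 2.8682-2.7994i, 1.0000+1.7321i, 5.8302-3.5340i, -2.6985-5.9308i]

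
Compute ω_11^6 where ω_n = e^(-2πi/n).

ω_11^6 = e^(-2πi·6/11)
= cos(-2π·6/11) + i·sin(-2π·6/11)
= cos(-12π/11) + i·sin(-12π/11)

ω_11^6 = cos(-12π/11) + i·sin(-12π/11) = -0.9595+0.2817i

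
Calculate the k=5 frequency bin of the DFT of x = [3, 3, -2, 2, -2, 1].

X[5] = Σ(n=0 to 5) x[n] · ω_6^(5n) where ω_6 = e^(-2πi/6)
= (3)·ω_6^0 + (3)·ω_6^5 + (-2)·ω_6^10 + (2)·ω_6^15 + (-2)·ω_6^20 + (1)·ω_6^25

X[5] = 5.0000+1.7321i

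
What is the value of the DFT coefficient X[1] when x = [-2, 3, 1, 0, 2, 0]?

X[1] = Σ(n=0 to 5) x[n] · ω_6^(1n) where ω_6 = e^(-2πi/6)
= (-2)·ω_6^0 + (3)·ω_6^1 + (1)·ω_6^2 + (0)·ω_6^3 + (2)·ω_6^4 + (0)·ω_6^5

X[1] = -2.0000-1.7321i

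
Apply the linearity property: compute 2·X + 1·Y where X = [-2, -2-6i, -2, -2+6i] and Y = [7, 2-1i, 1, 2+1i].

By linearity: DFT(2x + 1y) = 2·DFT(x) + 1·DFT(y)
= 2·[-2, -2-6i, -2, -2+6i] + 1·[7, 2-1i, 1, 2+1i]

Computing element-wise:
Z[0] = 2·(-2) + 1·(7) = 3
Z[1] = 2·(-2-6i) + 1·(2-1i) = -2-13i
Z[2] = 2·(-2) + 1·(1) = -3
Z[3] = 2·(-2+6i) + 1·(2+1i) = -2+13i

DFT(2x + 1y) = 2·X + 1·Y = [3, -2-13i, -3, -2+13i]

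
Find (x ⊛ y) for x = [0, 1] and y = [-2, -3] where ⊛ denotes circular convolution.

(x ⊛ y)[n] = Σ(m=0 to 1) x[m] · y[(n-m) mod 2]

Computing each output sample:
(x ⊛ y)[0] = -3
(x ⊛ y)[1] = -2

x ⊛ y = [-3, -2]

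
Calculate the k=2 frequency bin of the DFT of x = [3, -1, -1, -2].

X[2] = Σ(n=0 to 3) x[n] · ω_4^(2n) where ω_4 = e^(-2πi/4)
= (3)·ω_4^0 + (-1)·ω_4^2 + (-1)·ω_4^4 + (-2)·ω_4^6

X[2] = 5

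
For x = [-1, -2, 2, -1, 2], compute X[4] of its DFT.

X[4] = Σ(n=0 to 4) x[n] · ω_5^(4n) where ω_5 = e^(-2πi/5)
= (-1)·ω_5^0 + (-2)·ω_5^4 + (2)·ω_5^8 + (-1)·ω_5^12 + (2)·ω_5^16

X[4] = -1.8090-2.0409i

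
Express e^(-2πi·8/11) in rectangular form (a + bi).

ω_11^8 = e^(-2πi·8/11)
= cos(-2π·8/11) + i·sin(-2π·8/11)
= cos(-16π/11) + i·sin(-16π/11)

ω_11^8 = cos(-16π/11) + i·sin(-16π/11) = -0.1423+0.9898i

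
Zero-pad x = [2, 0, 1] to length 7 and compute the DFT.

Original 3-point DFT: [3, 1.5000+0.8660i, 1.5000-0.8660i]
Zero-padded 7-point DFT provides frequency interpolation.

DFT_7([x, 0, ...]) = [3, 1.7775-0.9749i, 1.0990+0.4339i, 2.6235+0.7818i, 2.6235-0.7818i, 1.0990-0.4339i, 1.7775+0.9749i]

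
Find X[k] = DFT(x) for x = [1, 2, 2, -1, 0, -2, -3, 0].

X[k] = Σ(n=0 to 7) x[n] · ω_8^(nk)
where ω_8 = e^(-2πi/8)

Computing each X[k]:
X[0] = -1
X[1] = 4.5355-7.1213i
X[2] = 2-1i
X[3] = -2.5355+2.8787i
X[4] = 1
X[5] = -2.5355-2.8787i
X[6] = 2+1i
X[7] = 4.5355+7.1213i

X = [-1, 4.5355-7.1213i, 2-1i, -2.5355+2.8787i, 1, -2.5355-2.8787i, 2+1i, 4.5355+7.1213i]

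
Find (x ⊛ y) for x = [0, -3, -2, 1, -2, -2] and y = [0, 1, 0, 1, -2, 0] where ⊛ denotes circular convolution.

(x ⊛ y)[n] = Σ(m=0 to 5) x[m] · y[(n-m) mod 6]

Computing each output sample:
(x ⊛ y)[0] = 3
(x ⊛ y)[1] = -4
(x ⊛ y)[2] = -1
(x ⊛ y)[3] = 2
(x ⊛ y)[4] = -2
(x ⊛ y)[5] = 2

x ⊛ y = [3, -4, -1, 2, -2, 2]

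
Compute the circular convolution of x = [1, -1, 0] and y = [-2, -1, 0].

(x ⊛ y)[n] = Σ(m=0 to 2) x[m] · y[(n-m) mod 3]

Computing each output sample:
(x ⊛ y)[0] = -2
(x ⊛ y)[1] = 1
(x ⊛ y)[2] = 1

x ⊛ y = [-2, 1, 1]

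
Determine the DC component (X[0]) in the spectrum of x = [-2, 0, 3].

X[0] = Σ(n=0 to 2) x[n] · ω_3^0 = Σ x[n]
= (-2) + (0) + (3)

X[0] = 1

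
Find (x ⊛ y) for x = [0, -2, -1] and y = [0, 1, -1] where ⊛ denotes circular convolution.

(x ⊛ y)[n] = Σ(m=0 to 2) x[m] · y[(n-m) mod 3]

Computing each output sample:
(x ⊛ y)[0] = 1
(x ⊛ y)[1] = 1
(x ⊛ y)[2] = -2

x ⊛ y = [1, 1, -2]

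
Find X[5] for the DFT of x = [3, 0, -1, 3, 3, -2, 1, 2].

X[5] = Σ(n=0 to 7) x[n] · ω_8^(5n) where ω_8 = e^(-2πi/8)
= (3)·ω_8^0 + (0)·ω_8^5 + (-1)·ω_8^10 + (3)·ω_8^15 + (3)·ω_8^20 + (-2)·ω_8^25 + (1)·ω_8^30 + (2)·ω_8^35

X[5] = -0.7071+4.1213i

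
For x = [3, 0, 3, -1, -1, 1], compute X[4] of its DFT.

X[4] = Σ(n=0 to 5) x[n] · ω_6^(4n) where ω_6 = e^(-2πi/6)
= (3)·ω_6^0 + (0)·ω_6^4 + (3)·ω_6^8 + (-1)·ω_6^12 + (-1)·ω_6^16 + (1)·ω_6^20

X[4] = 0.5000-4.3301i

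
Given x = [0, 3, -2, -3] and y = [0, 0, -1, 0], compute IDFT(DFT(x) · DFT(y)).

(x ⊛ y)[n] = Σ(m=0 to 3) x[m] · y[(n-m) mod 4]

Computing each output sample:
(x ⊛ y)[0] = 2
(x ⊛ y)[1] = 3
(x ⊛ y)[2] = 0
(x ⊛ y)[3] = -3

x ⊛ y = [2, 3, 0, -3]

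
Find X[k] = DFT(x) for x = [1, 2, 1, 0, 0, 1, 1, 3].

X[k] = Σ(n=0 to 7) x[n] · ω_8^(nk)
where ω_8 = e^(-2πi/8)

Computing each X[k]:
X[0] = 9
X[1] = 3.8284+1.4142i
X[2] = -1
X[3] = -1.8284+1.4142i
X[4] = -3
X[5] = -1.8284-1.4142i
X[6] = -1
X[7] = 3.8284-1.4142i

X = [9, 3.8284+1.4142i, -1, -1.8284+1.4142i, -3, -1.8284-1.4142i, -1, 3.8284-1.4142i]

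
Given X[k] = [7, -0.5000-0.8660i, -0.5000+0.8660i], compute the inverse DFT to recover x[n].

x[n] = (1/3) Σ(k=0 to 2) X[k] · e^(2πikn/3)

Computing each x[n]:
x[0] = 2
x[1] = 3
x[2] = 2

x = [2, 3, 2]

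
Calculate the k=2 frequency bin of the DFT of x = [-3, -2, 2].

X[2] = Σ(n=0 to 2) x[n] · ω_3^(2n) where ω_3 = e^(-2πi/3)
= (-3)·ω_3^0 + (-2)·ω_3^2 + (2)·ω_3^4

X[2] = -3.0000-3.4641i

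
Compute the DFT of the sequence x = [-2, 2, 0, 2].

X[k] = Σ(n=0 to 3) x[n] · ω_4^(nk)
where ω_4 = e^(-2πi/4)

Computing each X[k]:
X[0] = 2
X[1] = -2
X[2] = -6
X[3] = -2

X = [2, -2, -6, -2]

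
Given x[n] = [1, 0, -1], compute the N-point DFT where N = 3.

X[k] = Σ(n=0 to 2) x[n] · ω_3^(nk)
where ω_3 = e^(-2πi/3)

Computing each X[k]:
X[0] = 0
X[1] = 1.5000-0.8660i
X[2] = 1.5000+0.8660i

X = [0, 1.5000-0.8660i, 1.5000+0.8660i]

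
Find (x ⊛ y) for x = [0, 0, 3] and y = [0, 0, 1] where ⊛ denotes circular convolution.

(x ⊛ y)[n] = Σ(m=0 to 2) x[m] · y[(n-m) mod 3]

Computing each output sample:
(x ⊛ y)[0] = 0
(x ⊛ y)[1] = 3
(x ⊛ y)[2] = 0

x ⊛ y = [0, 3, 0]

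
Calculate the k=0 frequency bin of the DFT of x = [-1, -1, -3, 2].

X[0] = Σ(n=0 to 3) x[n] · ω_4^0 = Σ x[n]
= (-1) + (-1) + (-3) + (2)

X[0] = -3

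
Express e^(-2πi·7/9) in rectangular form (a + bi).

ω_9^7 = e^(-2πi·7/9)
= cos(-2π·7/9) + i·sin(-2π·7/9)
= cos(-14π/9) + i·sin(-14π/9)

ω_9^7 = cos(-14π/9) + i·sin(-14π/9) = 0.1736+0.9848i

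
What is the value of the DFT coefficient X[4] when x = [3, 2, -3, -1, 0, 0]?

X[4] = Σ(n=0 to 5) x[n] · ω_6^(4n) where ω_6 = e^(-2πi/6)
= (3)·ω_6^0 + (2)·ω_6^4 + (-3)·ω_6^8 + (-1)·ω_6^12 + (0)·ω_6^16 + (0)·ω_6^20

X[4] = 2.5000+4.3301i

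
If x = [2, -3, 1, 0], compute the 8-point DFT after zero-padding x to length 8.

Original 4-point DFT: [0, 1+3i, 6, 1-3i]
Zero-padded 8-point DFT provides frequency interpolation.

DFT_8([x, 0, ...]) = [0, -0.1213+1.1213i, 1+3i, 4.1213+3.1213i, 6, 4.1213-3.1213i, 1-3i, -0.1213-1.1213i]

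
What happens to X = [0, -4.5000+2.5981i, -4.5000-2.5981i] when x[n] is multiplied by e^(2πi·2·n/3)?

Modulation property: DFT(ω_3^(-2n)·x[n]) = X[(k-2) mod 3], so circularly shift X by 2 positions.

X[k-2] = [-4.5000+2.5981i, -4.5000-2.5981i, 0]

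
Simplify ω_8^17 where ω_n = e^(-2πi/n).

Since ω_8^8 = 1, powers reduce modulo 8.
17 mod 8 = 1
So ω_8^17 = ω_8^1 = e^(-2πi·1/8)

ω_8^17 = ω_8^1 = 0.7071-0.7071i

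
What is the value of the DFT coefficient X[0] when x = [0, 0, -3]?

X[0] = Σ(n=0 to 2) x[n] · ω_3^0 = Σ x[n]
= (0) + (0) + (-3)

X[0] = -3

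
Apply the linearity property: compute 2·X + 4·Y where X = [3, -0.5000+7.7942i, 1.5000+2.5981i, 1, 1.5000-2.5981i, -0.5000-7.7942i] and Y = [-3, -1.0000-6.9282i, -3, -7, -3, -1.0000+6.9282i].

By linearity: DFT(2x + 4y) = 2·DFT(x) + 4·DFT(y)
= 2·[3, -0.5000+7.7942i, 1.5000+2.5981i, 1, 1.5000-2.5981i, -0.5000-7.7942i] + 4·[-3, -1.0000-6.9282i, -3, -7, -3, -1.0000+6.9282i]

Computing element-wise:
Z[0] = 2·(3) + 4·(-3) = -6
Z[1] = 2·(-0.5000+7.7942i) + 4·(-1.0000-6.9282i) = -5.0000-12.1244i
Z[2] = 2·(1.5000+2.5981i) + 4·(-3) = -9.0000+5.1962i
Z[3] = 2·(1) + 4·(-7) = -26
Z[4] = 2·(1.5000-2.5981i) + 4·(-3) = -9.0000-5.1962i
Z[5] = 2·(-0.5000-7.7942i) + 4·(-1.0000+6.9282i) = -5.0000+12.1244i

DFT(2x + 4y) = 2·X + 4·Y = [-6, -5.0000-12.1244i, -9.0000+5.1962i, -26, -9.0000-5.1962i, -5.0000+12.1244i]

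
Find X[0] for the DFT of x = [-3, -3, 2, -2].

X[0] = Σ(n=0 to 3) x[n] · ω_4^0 = Σ x[n]
= (-3) + (-3) + (2) + (-2)

X[0] = -6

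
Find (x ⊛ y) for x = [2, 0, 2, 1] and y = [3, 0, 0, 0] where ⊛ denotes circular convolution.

(x ⊛ y)[n] = Σ(m=0 to 3) x[m] · y[(n-m) mod 4]

Computing each output sample:
(x ⊛ y)[0] = 6
(x ⊛ y)[1] = 0
(x ⊛ y)[2] = 6
(x ⊛ y)[3] = 3

x ⊛ y = [6, 0, 6, 3]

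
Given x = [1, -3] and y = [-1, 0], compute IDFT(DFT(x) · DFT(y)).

(x ⊛ y)[n] = Σ(m=0 to 1) x[m] · y[(n-m) mod 2]

Computing each output sample:
(x ⊛ y)[0] = -1
(x ⊛ y)[1] = 3

x ⊛ y = [-1, 3]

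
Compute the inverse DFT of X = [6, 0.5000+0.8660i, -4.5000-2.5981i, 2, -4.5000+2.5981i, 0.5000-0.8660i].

x[n] = (1/6) Σ(k=0 to 5) X[k] · e^(2πikn/6)

Computing each x[n]:
x[0] = 0
x[1] = 2
x[2] = 1
x[3] = -1
x[4] = 3
x[5] = 1

x = [0, 2, 1, -1, 3, 1]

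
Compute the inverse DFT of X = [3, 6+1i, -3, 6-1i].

x[n] = (1/4) Σ(k=0 to 3) X[k] · e^(2πikn/4)

Computing each x[n]:
x[0] = 3
x[1] = 1
x[2] = -3
x[3] = 2

x = [3, 1, -3, 2]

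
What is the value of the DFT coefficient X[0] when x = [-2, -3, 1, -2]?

X[0] = Σ(n=0 to 3) x[n] · ω_4^0 = Σ x[n]
= (-2) + (-3) + (1) + (-2)

X[0] = -6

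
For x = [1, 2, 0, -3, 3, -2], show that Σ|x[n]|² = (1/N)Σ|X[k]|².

Time domain:
Σ|x[n]|² = |1|² + |2|² + |0|² + |-3|² + |3|² + |-2|² = 27.0000

Frequency domain:
(1/6)Σ|X[k]|² = (1/6)(|1|² + |2.5000-0.8660i|² + |-3.5000-6.0622i|² + |7|² + |-3.5000+6.0622i|² + |2.5000+0.8660i|²) = (1/6)·162.0000 = 27.0000

Both sides agree, confirming Parseval's theorem.

Σ|x[n]|² = (1/N)Σ|X[k]|² = 27.0000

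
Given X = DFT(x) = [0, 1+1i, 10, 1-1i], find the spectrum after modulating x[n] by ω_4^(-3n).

Modulation property: DFT(ω_4^(-3n)·x[n]) = X[(k-3) mod 4], so circularly shift X by 3 positions.

X[k-3] = [1+1i, 10, 1-1i, 0]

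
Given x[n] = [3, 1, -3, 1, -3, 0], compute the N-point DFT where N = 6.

X[k] = Σ(n=0 to 5) x[n] · ω_6^(nk)
where ω_6 = e^(-2πi/6)

Computing each X[k]:
X[0] = -1
X[1] = 5.5000-0.8660i
X[2] = 6.5000-0.8660i
X[3] = -5
X[4] = 6.5000+0.8660i
X[5] = 5.5000+0.8660i

X = [-1, 5.5000-0.8660i, 6.5000-0.8660i, -5, 6.5000+0.8660i, 5.5000+0.8660i]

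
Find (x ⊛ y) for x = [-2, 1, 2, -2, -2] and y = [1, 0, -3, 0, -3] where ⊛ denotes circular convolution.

(x ⊛ y)[n] = Σ(m=0 to 4) x[m] · y[(n-m) mod 5]

Computing each output sample:
(x ⊛ y)[0] = 1
(x ⊛ y)[1] = 1
(x ⊛ y)[2] = 14
(x ⊛ y)[3] = 1
(x ⊛ y)[4] = -2

x ⊛ y = [1, 1, 14, 1, -2]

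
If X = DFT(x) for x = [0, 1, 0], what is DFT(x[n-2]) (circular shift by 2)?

Time shift by 2: X_shifted[k] = ω_3^(2k) · X[k]
Shifted x = [1, 0, 0]

DFT(x[n-2]) = [1, 1, 1]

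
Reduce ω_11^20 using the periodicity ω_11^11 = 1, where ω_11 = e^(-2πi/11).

Since ω_11^11 = 1, powers reduce modulo 11.
20 mod 11 = 9
So ω_11^20 = ω_11^9 = e^(-2πi·9/11)

ω_11^20 = ω_11^9 = 0.4154+0.9096i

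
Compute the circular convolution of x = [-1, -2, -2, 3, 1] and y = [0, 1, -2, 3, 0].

(x ⊛ y)[n] = Σ(m=0 to 4) x[m] · y[(n-m) mod 5]

Computing each output sample:
(x ⊛ y)[0] = -11
(x ⊛ y)[1] = 6
(x ⊛ y)[2] = 3
(x ⊛ y)[3] = -1
(x ⊛ y)[4] = 1

x ⊛ y = [-11, 6, 3, -1, 1]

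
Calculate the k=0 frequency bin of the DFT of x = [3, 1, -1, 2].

X[0] = Σ(n=0 to 3) x[n] · ω_4^0 = Σ x[n]
= (3) + (1) + (-1) + (2)

X[0] = 5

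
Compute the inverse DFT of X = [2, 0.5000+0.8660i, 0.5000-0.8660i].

x[n] = (1/3) Σ(k=0 to 2) X[k] · e^(2πikn/3)

Computing each x[n]:
x[0] = 1
x[1] = 0
x[2] = 1

x = [1, 0, 1]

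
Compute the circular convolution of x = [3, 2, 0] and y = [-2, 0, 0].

(x ⊛ y)[n] = Σ(m=0 to 2) x[m] · y[(n-m) mod 3]

Computing each output sample:
(x ⊛ y)[0] = -6
(x ⊛ y)[1] = -4
(x ⊛ y)[2] = 0

x ⊛ y = [-6, -4, 0]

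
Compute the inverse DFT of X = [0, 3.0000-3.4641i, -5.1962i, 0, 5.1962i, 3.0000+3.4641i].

x[n] = (1/6) Σ(k=0 to 5) X[k] · e^(2πikn/6)

Computing each x[n]:
x[0] = 1
x[1] = 3
x[2] = -1
x[3] = -1
x[4] = 0
x[5] = -2

x = [1, 3, -1, -1, 0, -2]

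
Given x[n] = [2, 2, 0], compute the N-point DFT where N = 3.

X[k] = Σ(n=0 to 2) x[n] · ω_3^(nk)
where ω_3 = e^(-2πi/3)

Computing each X[k]:
X[0] = 4
X[1] = 1.0000-1.7321i
X[2] = 1.0000+1.7321i

X = [4, 1.0000-1.7321i, 1.0000+1.7321i]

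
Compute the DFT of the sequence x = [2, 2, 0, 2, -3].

X[k] = Σ(n=0 to 4) x[n] · ω_5^(nk)
where ω_5 = e^(-2πi/5)

Computing each X[k]:
X[0] = 3
X[1] = 0.0729-3.5797i
X[2] = 3.4271-4.8410i
X[3] = 3.4271+4.8410i
X[4] = 0.0729+3.5797i

X = [3, 0.0729-3.5797i, 3.4271-4.8410i, 3.4271+4.8410i, 0.0729+3.5797i]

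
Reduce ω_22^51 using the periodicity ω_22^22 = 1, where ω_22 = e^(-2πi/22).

Since ω_22^22 = 1, powers reduce modulo 22.
51 mod 22 = 7
So ω_22^51 = ω_22^7 = e^(-2πi·7/22)

ω_22^51 = ω_22^7 = -0.4154-0.9096i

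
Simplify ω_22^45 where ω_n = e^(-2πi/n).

Since ω_22^22 = 1, powers reduce modulo 22.
45 mod 22 = 1
So ω_22^45 = ω_22^1 = e^(-2πi·1/22)

ω_22^45 = ω_22^1 = 0.9595-0.2817i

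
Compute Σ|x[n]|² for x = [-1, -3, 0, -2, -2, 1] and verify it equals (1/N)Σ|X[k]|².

Time domain:
Σ|x[n]|² = |-1|² + |-3|² + |0|² + |-2|² + |-2|² + |1|² = 19.0000

Frequency domain:
(1/6)Σ|X[k]|² = (1/6)(|-7|² + |1.0000+1.7321i|² + |-1.0000+5.1962i|² + |1|² + |-1.0000-5.1962i|² + |1.0000-1.7321i|²) = (1/6)·114.0000 = 19.0000

Both sides agree, confirming Parseval's theorem.

Σ|x[n]|² = (1/N)Σ|X[k]|² = 19.0000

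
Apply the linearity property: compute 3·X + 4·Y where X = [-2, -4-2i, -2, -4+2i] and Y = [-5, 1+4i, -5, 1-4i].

By linearity: DFT(3x + 4y) = 3·DFT(x) + 4·DFT(y)
= 3·[-2, -4-2i, -2, -4+2i] + 4·[-5, 1+4i, -5, 1-4i]

Computing element-wise:
Z[0] = 3·(-2) + 4·(-5) = -26
Z[1] = 3·(-4-2i) + 4·(1+4i) = -8+10i
Z[2] = 3·(-2) + 4·(-5) = -26
Z[3] = 3·(-4+2i) + 4·(1-4i) = -8-10i

DFT(3x + 4y) = 3·X + 4·Y = [-26, -8+10i, -26, -8-10i]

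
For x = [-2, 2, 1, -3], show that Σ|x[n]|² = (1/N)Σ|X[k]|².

Time domain:
Σ|x[n]|² = |-2|² + |2|² + |1|² + |-3|² = 18.0000

Frequency domain:
(1/4)Σ|X[k]|² = (1/4)(|-2|² + |-3-5i|² + |0|² + |-3+5i|²) = (1/4)·72.0000 = 18.0000

Both sides agree, confirming Parseval's theorem.

Σ|x[n]|² = (1/N)Σ|X[k]|² = 18.0000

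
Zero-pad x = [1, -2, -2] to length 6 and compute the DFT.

Original 3-point DFT: [-3, 3, 3]
Zero-padded 6-point DFT provides frequency interpolation.

DFT_6([x, 0, ...]) = [-3, 1.0000+3.4641i, 3, 1, 3, 1.0000-3.4641i]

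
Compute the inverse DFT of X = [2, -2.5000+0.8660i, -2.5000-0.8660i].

x[n] = (1/3) Σ(k=0 to 2) X[k] · e^(2πikn/3)

Computing each x[n]:
x[0] = -1
x[1] = 1
x[2] = 2

x = [-1, 1, 2]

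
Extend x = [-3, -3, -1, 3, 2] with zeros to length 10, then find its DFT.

Original 5-point DFT: [-2, -4.9271+7.1064i, -1.5729-0.8653i, -1.5729+0.8653i, -4.9271-7.1064i]
Zero-padded 10-point DFT provides frequency interpolation.

DFT_10([x, 0, ...]) = [-2, -8.2812-1.3143i, -4.9271+7.1064i, 1.7812+2.1266i, -1.5729-0.8653i, -2, -1.5729+0.8653i, 1.7812-2.1266i, -4.9271-7.1064i, -8.2812+1.3143i]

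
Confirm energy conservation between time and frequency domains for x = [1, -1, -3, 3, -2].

Time domain:
Σ|x[n]|² = |1|² + |-1|² + |-3|² + |3|² + |-2|² = 24.0000

Frequency domain:
(1/5)Σ|X[k]|² = (1/5)(|-2|² + |0.0729+2.5757i|² + |3.4271-6.2941i|² + |3.4271+6.2941i|² + |0.0729-2.5757i|²) = (1/5)·120.0000 = 24.0000

Both sides agree, confirming Parseval's theorem.

Σ|x[n]|² = (1/N)Σ|X[k]|² = 24.0000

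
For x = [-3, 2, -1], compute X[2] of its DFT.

X[2] = Σ(n=0 to 2) x[n] · ω_3^(2n) where ω_3 = e^(-2πi/3)
= (-3)·ω_3^0 + (2)·ω_3^2 + (-1)·ω_3^4

X[2] = -3.5000+2.5981i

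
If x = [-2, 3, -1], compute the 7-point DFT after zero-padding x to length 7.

Original 3-point DFT: [0, -3.0000-3.4641i, -3.0000+3.4641i]
Zero-padded 7-point DFT provides frequency interpolation.

DFT_7([x, 0, ...]) = [0, 0.0930-1.3706i, -1.7666-3.3587i, -5.3264-2.0835i, -5.3264+2.0835i, -1.7666+3.3587i, 0.0930+1.3706i]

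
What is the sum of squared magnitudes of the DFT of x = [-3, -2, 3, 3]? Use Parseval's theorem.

Parseval: Σ|x[n]|² = (1/N)Σ|X[k]|², so Σ|X[k]|² = N·Σ|x[n]|² = 4·31.0000

Σ|X[k]|² = N·Σ|x[n]|² = 4·31.0000 = 124.0000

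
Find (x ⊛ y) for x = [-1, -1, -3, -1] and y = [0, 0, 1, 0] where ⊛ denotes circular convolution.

(x ⊛ y)[n] = Σ(m=0 to 3) x[m] · y[(n-m) mod 4]

Computing each output sample:
(x ⊛ y)[0] = -3
(x ⊛ y)[1] = -1
(x ⊛ y)[2] = -1
(x ⊛ y)[3] = -1

x ⊛ y = [-3, -1, -1, -1]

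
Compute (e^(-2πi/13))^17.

Since ω_13^13 = 1, powers reduce modulo 13.
17 mod 13 = 4
So ω_13^17 = ω_13^4 = e^(-2πi·4/13)

ω_13^17 = ω_13^4 = -0.3546-0.9350i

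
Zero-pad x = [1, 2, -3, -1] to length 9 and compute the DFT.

Original 4-point DFT: [-1, 4-3i, -3, 4+3i]
Zero-padded 9-point DFT provides frequency interpolation.

DFT_9([x, 0, ...]) = [-1, 2.5111+2.5349i, 4.6664-1.8096i, 0.5000-4.3301i, -2.6775-1.7464i, -2.6775+1.7464i, 0.5000+4.3301i, 4.6664+1.8096i, 2.5111-2.5349i]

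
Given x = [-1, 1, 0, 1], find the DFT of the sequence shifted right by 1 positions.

Time shift by 1: X_shifted[k] = ω_4^(1k) · X[k]
Shifted x = [1, -1, 1, 0]

DFT(x[n-1]) = [1, 1i, 3, -1i]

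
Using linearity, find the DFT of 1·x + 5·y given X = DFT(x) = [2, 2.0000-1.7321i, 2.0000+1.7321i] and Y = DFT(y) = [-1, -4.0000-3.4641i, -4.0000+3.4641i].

By linearity: DFT(1x + 5y) = 1·DFT(x) + 5·DFT(y)
= 1·[2, 2.0000-1.7321i, 2.0000+1.7321i] + 5·[-1, -4.0000-3.4641i, -4.0000+3.4641i]

Computing element-wise:
Z[0] = 1·(2) + 5·(-1) = -3
Z[1] = 1·(2.0000-1.7321i) + 5·(-4.0000-3.4641i) = -18.0000-19.0526i
Z[2] = 1·(2.0000+1.7321i) + 5·(-4.0000+3.4641i) = -18.0000+19.0526i

DFT(1x + 5y) = 1·X + 5·Y = [-3, -18.0000-19.0526i, -18.0000+19.0526i]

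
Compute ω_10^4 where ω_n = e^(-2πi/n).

ω_10^4 = e^(-2πi·4/10)
= cos(-2π·4/10) + i·sin(-2π·4/10)
= cos(-8π/10) + i·sin(-8π/10)

ω_10^4 = cos(-8π/10) + i·sin(-8π/10) = -0.8090-0.5878i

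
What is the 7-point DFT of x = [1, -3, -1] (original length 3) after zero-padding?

Original 3-point DFT: [-3, 3.0000+1.7321i, 3.0000-1.7321i]
Zero-padded 7-point DFT provides frequency interpolation.

DFT_7([x, 0, ...]) = [-3, -0.6479+3.3204i, 2.5685+2.4909i, 3.0794+0.5198i, 3.0794-0.5198i, 2.5685-2.4909i, -0.6479-3.3204i]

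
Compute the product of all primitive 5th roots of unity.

The primitive 5th roots of unity are ω_5^k for k coprime to 5: k ∈ {1, 2, 3, 4}
Their product equals the constant term of the cyclotomic polynomial Φ_5(x) up to sign.
For n ≥ 3, the product of all primitive nth roots of unity is 1. (For n=1 it is 1; for n=2 it is -1.)

1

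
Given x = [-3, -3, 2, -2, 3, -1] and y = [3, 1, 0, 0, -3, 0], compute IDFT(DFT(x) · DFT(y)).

(x ⊛ y)[n] = Σ(m=0 to 5) x[m] · y[(n-m) mod 6]

Computing each output sample:
(x ⊛ y)[0] = -16
(x ⊛ y)[1] = -6
(x ⊛ y)[2] = -6
(x ⊛ y)[3] = -1
(x ⊛ y)[4] = 16
(x ⊛ y)[5] = 9

x ⊛ y = [-16, -6, -6, -1, 16, 9]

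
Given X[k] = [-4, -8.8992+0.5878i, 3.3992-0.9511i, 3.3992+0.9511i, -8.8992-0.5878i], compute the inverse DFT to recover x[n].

x[n] = (1/5) Σ(k=0 to 4) X[k] · e^(2πikn/5)

Computing each x[n]:
x[0] = -3
x[1] = -3
x[2] = 2
x[3] = 3
x[4] = -3

x = [-3, -3, 2, 3, -3]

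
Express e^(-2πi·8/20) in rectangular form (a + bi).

ω_20^8 = e^(-2πi·8/20)
= cos(-2π·8/20) + i·sin(-2π·8/20)
= cos(-16π/20) + i·sin(-16π/20)

ω_20^8 = cos(-16π/20) + i·sin(-16π/20) = -0.8090-0.5878i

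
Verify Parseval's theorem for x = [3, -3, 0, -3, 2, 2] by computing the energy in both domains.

Time domain:
Σ|x[n]|² = |3|² + |-3|² + |0|² + |-3|² + |2|² + |2|² = 35.0000

Frequency domain:
(1/6)Σ|X[k]|² = (1/6)(|1|² + |4.5000+6.0622i|² + |-0.5000+2.5981i|² + |9|² + |-0.5000-2.5981i|² + |4.5000-6.0622i|²) = (1/6)·210.0000 = 35.0000

Both sides agree, confirming Parseval's theorem.

Σ|x[n]|² = (1/N)Σ|X[k]|² = 35.0000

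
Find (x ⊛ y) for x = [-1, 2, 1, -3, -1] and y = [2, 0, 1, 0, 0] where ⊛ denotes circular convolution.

(x ⊛ y)[n] = Σ(m=0 to 4) x[m] · y[(n-m) mod 5]

Computing each output sample:
(x ⊛ y)[0] = -5
(x ⊛ y)[1] = 3
(x ⊛ y)[2] = 1
(x ⊛ y)[3] = -4
(x ⊛ y)[4] = -1

x ⊛ y = [-5, 3, 1, -4, -1]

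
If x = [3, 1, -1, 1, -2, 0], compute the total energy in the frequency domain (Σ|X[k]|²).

Parseval: Σ|x[n]|² = (1/N)Σ|X[k]|², so Σ|X[k]|² = N·Σ|x[n]|² = 6·16.0000

Σ|X[k]|² = N·Σ|x[n]|² = 6·16.0000 = 96.0000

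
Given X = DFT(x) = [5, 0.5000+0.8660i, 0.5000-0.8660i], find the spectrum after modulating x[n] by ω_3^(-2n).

Modulation property: DFT(ω_3^(-2n)·x[n]) = X[(k-2) mod 3], so circularly shift X by 2 positions.

X[k-2] = [0.5000+0.8660i, 0.5000-0.8660i, 5]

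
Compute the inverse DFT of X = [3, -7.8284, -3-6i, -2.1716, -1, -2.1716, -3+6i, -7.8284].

x[n] = (1/8) Σ(k=0 to 7) X[k] · e^(2πikn/8)

Computing each x[n]:
x[0] = -3
x[1] = 1
x[2] = 1
x[3] = 0
x[4] = 2
x[5] = 3
x[6] = 1
x[7] = -2

x = [-3, 1, 1, 0, 2, 3, 1, -2]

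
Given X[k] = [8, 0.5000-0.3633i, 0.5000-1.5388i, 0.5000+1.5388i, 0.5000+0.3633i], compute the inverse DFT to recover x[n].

x[n] = (1/5) Σ(k=0 to 4) X[k] · e^(2πikn/5)

Computing each x[n]:
x[0] = 2
x[1] = 2
x[2] = 1
x[3] = 2
x[4] = 1

x = [2, 2, 1, 2, 1]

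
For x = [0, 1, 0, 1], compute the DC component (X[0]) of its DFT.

X[0] = Σ(n=0 to 3) x[n] · ω_4^0 = Σ x[n]
= (0) + (1) + (0) + (1)

X[0] = 2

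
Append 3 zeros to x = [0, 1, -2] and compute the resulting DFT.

Original 3-point DFT: [-1, 0.5000-2.5981i, 0.5000+2.5981i]
Zero-padded 6-point DFT provides frequency interpolation.

DFT_6([x, 0, ...]) = [-1, 1.5000+0.8660i, 0.5000-2.5981i, -3, 0.5000+2.5981i, 1.5000-0.8660i]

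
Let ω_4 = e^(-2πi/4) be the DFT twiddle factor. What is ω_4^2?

ω_4^2 = e^(-2πi·2/4)
= cos(-2π·2/4) + i·sin(-2π·2/4)
= cos(-4π/4) + i·sin(-4π/4)

ω_4^2 = cos(-4π/4) + i·sin(-4π/4) = -1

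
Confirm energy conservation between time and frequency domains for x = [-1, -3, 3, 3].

Time domain:
Σ|x[n]|² = |-1|² + |-3|² + |3|² + |3|² = 28.0000

Frequency domain:
(1/4)Σ|X[k]|² = (1/4)(|2|² + |-4+6i|² + |2|² + |-4-6i|²) = (1/4)·112.0000 = 28.0000

Both sides agree, confirming Parseval's theorem.

Σ|x[n]|² = (1/N)Σ|X[k]|² = 28.0000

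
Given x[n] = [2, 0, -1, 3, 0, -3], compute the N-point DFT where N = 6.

X[k] = Σ(n=0 to 5) x[n] · ω_6^(nk)
where ω_6 = e^(-2πi/6)

Computing each X[k]:
X[0] = 1
X[1] = -2.0000-1.7321i
X[2] = 7.0000-3.4641i
X[3] = 1
X[4] = 7.0000+3.4641i
X[5] = -2.0000+1.7321i

X = [1, -2.0000-1.7321i, 7.0000-3.4641i, 1, 7.0000+3.4641i, -2.0000+1.7321i]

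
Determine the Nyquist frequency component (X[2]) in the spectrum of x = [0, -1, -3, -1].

X[2] = Σ(n=0 to 3) x[n] · ω_4^(2n) where ω_4 = e^(-2πi/4)
= (0)·ω_4^0 + (-1)·ω_4^2 + (-3)·ω_4^4 + (-1)·ω_4^6

X[2] = -1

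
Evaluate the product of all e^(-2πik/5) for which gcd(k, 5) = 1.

The primitive 5th roots of unity are ω_5^k for k coprime to 5: k ∈ {1, 2, 3, 4}
Their product equals the constant term of the cyclotomic polynomial Φ_5(x) up to sign.
For n ≥ 3, the product of all primitive nth roots of unity is 1. (For n=1 it is 1; for n=2 it is -1.)

1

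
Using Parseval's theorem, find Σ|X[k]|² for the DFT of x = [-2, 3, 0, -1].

Parseval: Σ|x[n]|² = (1/N)Σ|X[k]|², so Σ|X[k]|² = N·Σ|x[n]|² = 4·14.0000

Σ|X[k]|² = N·Σ|x[n]|² = 4·14.0000 = 56.0000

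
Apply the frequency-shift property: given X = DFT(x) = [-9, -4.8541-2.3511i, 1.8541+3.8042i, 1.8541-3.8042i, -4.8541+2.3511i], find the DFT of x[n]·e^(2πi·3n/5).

Modulation property: DFT(ω_5^(-3n)·x[n]) = X[(k-3) mod 5], so circularly shift X by 3 positions.

X[k-3] = [1.8541+3.8042i, 1.8541-3.8042i, -4.8541+2.3511i, -9, -4.8541-2.3511i]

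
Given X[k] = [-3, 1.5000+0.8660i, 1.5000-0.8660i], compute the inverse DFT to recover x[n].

x[n] = (1/3) Σ(k=0 to 2) X[k] · e^(2πikn/3)

Computing each x[n]:
x[0] = 0
x[1] = -2
x[2] = -1

x = [0, -2, -1]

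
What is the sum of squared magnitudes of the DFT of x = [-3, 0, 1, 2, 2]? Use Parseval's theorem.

Parseval: Σ|x[n]|² = (1/N)Σ|X[k]|², so Σ|X[k]|² = N·Σ|x[n]|² = 5·18.0000

Σ|X[k]|² = N·Σ|x[n]|² = 5·18.0000 = 90.0000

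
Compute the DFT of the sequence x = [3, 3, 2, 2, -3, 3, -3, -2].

X[k] = Σ(n=0 to 7) x[n] · ω_8^(nk)
where ω_8 = e^(-2πi/8)

Computing each X[k]:
X[0] = 5
X[1] = 3.1716-7.8284i
X[2] = 1-6i
X[3] = 8.8284+2.1716i
X[4] = -7
X[5] = 8.8284-2.1716i
X[6] = 1+6i
X[7] = 3.1716+7.8284i

X = [5, 3.1716-7.8284i, 1-6i, 8.8284+2.1716i, -7, 8.8284-2.1716i, 1+6i, 3.1716+7.8284i]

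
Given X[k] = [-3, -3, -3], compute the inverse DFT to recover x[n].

x[n] = (1/3) Σ(k=0 to 2) X[k] · e^(2πikn/3)

Computing each x[n]:
x[0] = -3
x[1] = 0
x[2] = 0

x = [-3, 0, 0]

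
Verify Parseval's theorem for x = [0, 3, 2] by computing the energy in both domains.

Time domain:
Σ|x[n]|² = |0|² + |3|² + |2|² = 13.0000

Frequency domain:
(1/3)Σ|X[k]|² = (1/3)(|5|² + |-2.5000-0.8660i|² + |-2.5000+0.8660i|²) = (1/3)·39.0000 = 13.0000

Both sides agree, confirming Parseval's theorem.

Σ|x[n]|² = (1/N)Σ|X[k]|² = 13.0000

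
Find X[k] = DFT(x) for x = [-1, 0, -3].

X[k] = Σ(n=0 to 2) x[n] · ω_3^(nk)
where ω_3 = e^(-2πi/3)

Computing each X[k]:
X[0] = -4
X[1] = 0.5000-2.5981i
X[2] = 0.5000+2.5981i

X = [-4, 0.5000-2.5981i, 0.5000+2.5981i]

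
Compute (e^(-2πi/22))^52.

Since ω_22^22 = 1, powers reduce modulo 22.
52 mod 22 = 8
So ω_22^52 = ω_22^8 = e^(-2πi·8/22)

ω_22^52 = ω_22^8 = -0.6549-0.7557i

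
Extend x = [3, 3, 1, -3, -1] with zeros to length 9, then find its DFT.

Original 5-point DFT: [3, 5.2361-6.1554i, 0.7639+1.4531i, 0.7639-1.4531i, 5.2361+6.1554i]
Zero-padded 9-point DFT provides frequency interpolation.

DFT_9([x, 0, ...]) = [3, 7.9115+0.0269i, 3.3152-6.5373i, -1.5000-0.8660i, 2.2733+1.2300i, 2.2733-1.2300i, -1.5000+0.8660i, 3.3152+6.5373i, 7.9115-0.0269i]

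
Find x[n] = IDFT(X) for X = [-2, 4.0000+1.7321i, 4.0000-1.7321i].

x[n] = (1/3) Σ(k=0 to 2) X[k] · e^(2πikn/3)

Computing each x[n]:
x[0] = 2
x[1] = -3
x[2] = -1

x = [2, -3, -1]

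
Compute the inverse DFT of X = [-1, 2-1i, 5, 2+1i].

x[n] = (1/4) Σ(k=0 to 3) X[k] · e^(2πikn/4)

Computing each x[n]:
x[0] = 2
x[1] = -1
x[2] = 0
x[3] = -2

x = [2, -1, 0, -2]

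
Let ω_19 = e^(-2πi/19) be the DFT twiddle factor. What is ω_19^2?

ω_19^2 = e^(-2πi·2/19)
= cos(-2π·2/19) + i·sin(-2π·2/19)
= cos(-4π/19) + i·sin(-4π/19)

ω_19^2 = cos(-4π/19) + i·sin(-4π/19) = 0.7891-0.6142i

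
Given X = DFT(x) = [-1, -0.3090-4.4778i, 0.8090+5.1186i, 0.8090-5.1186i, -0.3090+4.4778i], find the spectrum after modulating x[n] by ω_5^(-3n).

Modulation property: DFT(ω_5^(-3n)·x[n]) = X[(k-3) mod 5], so circularly shift X by 3 positions.

X[k-3] = [0.8090+5.1186i, 0.8090-5.1186i, -0.3090+4.4778i, -1, -0.3090-4.4778i]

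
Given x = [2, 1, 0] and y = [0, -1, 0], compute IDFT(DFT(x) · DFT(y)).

(x ⊛ y)[n] = Σ(m=0 to 2) x[m] · y[(n-m) mod 3]

Computing each output sample:
(x ⊛ y)[0] = 0
(x ⊛ y)[1] = -2
(x ⊛ y)[2] = -1

x ⊛ y = [0, -2, -1]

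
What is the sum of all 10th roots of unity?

Sum of all nth roots of unity equals 0 for n > 1 (geometric series with r ≠ 1).

0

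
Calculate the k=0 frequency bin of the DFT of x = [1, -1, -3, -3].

X[0] = Σ(n=0 to 3) x[n] · ω_4^0 = Σ x[n]
= (1) + (-1) + (-3) + (-3)

X[0] = -6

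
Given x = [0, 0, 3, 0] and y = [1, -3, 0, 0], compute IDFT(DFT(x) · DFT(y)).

(x ⊛ y)[n] = Σ(m=0 to 3) x[m] · y[(n-m) mod 4]

Computing each output sample:
(x ⊛ y)[0] = 0
(x ⊛ y)[1] = 0
(x ⊛ y)[2] = 3
(x ⊛ y)[3] = -9

x ⊛ y = [0, 0, 3, -9]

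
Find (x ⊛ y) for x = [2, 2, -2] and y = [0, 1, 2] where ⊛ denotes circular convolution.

(x ⊛ y)[n] = Σ(m=0 to 2) x[m] · y[(n-m) mod 3]

Computing each output sample:
(x ⊛ y)[0] = 2
(x ⊛ y)[1] = -2
(x ⊛ y)[2] = 6

x ⊛ y = [2, -2, 6]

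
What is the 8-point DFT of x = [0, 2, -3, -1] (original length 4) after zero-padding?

Original 4-point DFT: [-2, 3-3i, -4, 3+3i]
Zero-padded 8-point DFT provides frequency interpolation.

DFT_8([x, 0, ...]) = [-2, 2.1213+2.2929i, 3-3i, -2.1213-3.7071i, -4, -2.1213+3.7071i, 3+3i, 2.1213-2.2929i]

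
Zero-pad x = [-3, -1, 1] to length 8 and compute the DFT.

Original 3-point DFT: [-3, -3.0000+1.7321i, -3.0000-1.7321i]
Zero-padded 8-point DFT provides frequency interpolation.

DFT_8([x, 0, ...]) = [-3, -3.7071-0.2929i, -4+1i, -2.2929+1.7071i, -1, -2.2929-1.7071i, -4-1i, -3.7071+0.2929i]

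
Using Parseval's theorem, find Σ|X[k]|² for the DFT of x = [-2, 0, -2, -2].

Parseval: Σ|x[n]|² = (1/N)Σ|X[k]|², so Σ|X[k]|² = N·Σ|x[n]|² = 4·12.0000

Σ|X[k]|² = N·Σ|x[n]|² = 4·12.0000 = 48.0000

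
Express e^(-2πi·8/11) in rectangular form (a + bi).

ω_11^8 = e^(-2πi·8/11)
= cos(-2π·8/11) + i·sin(-2π·8/11)
= cos(-16π/11) + i·sin(-16π/11)

ω_11^8 = cos(-16π/11) + i·sin(-16π/11) = -0.1423+0.9898i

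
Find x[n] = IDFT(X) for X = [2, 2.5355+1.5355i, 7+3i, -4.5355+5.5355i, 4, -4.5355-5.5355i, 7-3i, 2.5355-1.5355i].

x[n] = (1/8) Σ(k=0 to 7) X[k] · e^(2πikn/8)

Computing each x[n]:
x[0] = 2
x[1] = -1
x[2] = 0
x[3] = -2
x[4] = 3
x[5] = -1
x[6] = -2
x[7] = 3

x = [2, -1, 0, -2, 3, -1, -2, 3]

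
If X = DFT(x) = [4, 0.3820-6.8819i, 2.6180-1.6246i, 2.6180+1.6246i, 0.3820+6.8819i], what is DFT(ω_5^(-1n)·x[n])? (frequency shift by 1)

Modulation property: DFT(ω_5^(-1n)·x[n]) = X[(k-1) mod 5], so circularly shift X by 1 positions.

X[k-1] = [0.3820+6.8819i, 4, 0.3820-6.8819i, 2.6180-1.6246i, 2.6180+1.6246i]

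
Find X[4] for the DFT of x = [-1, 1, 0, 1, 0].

X[4] = Σ(n=0 to 4) x[n] · ω_5^(4n) where ω_5 = e^(-2πi/5)
= (-1)·ω_5^0 + (1)·ω_5^4 + (0)·ω_5^8 + (1)·ω_5^12 + (0)·ω_5^16

X[4] = -1.5000+0.3633i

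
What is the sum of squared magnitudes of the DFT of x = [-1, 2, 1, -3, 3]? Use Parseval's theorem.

Parseval: Σ|x[n]|² = (1/N)Σ|X[k]|², so Σ|X[k]|² = N·Σ|x[n]|² = 5·24.0000

Σ|X[k]|² = N·Σ|x[n]|² = 5·24.0000 = 120.0000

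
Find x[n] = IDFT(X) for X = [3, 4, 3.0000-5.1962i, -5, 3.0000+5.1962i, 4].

x[n] = (1/6) Σ(k=0 to 5) X[k] · e^(2πikn/6)

Computing each x[n]:
x[0] = 2
x[1] = 3
x[2] = -3
x[3] = 1
x[4] = 0
x[5] = 0

x = [2, 3, -3, 1, 0, 0]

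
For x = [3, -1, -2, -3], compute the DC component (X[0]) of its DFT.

X[0] = Σ(n=0 to 3) x[n] · ω_4^0 = Σ x[n]
= (3) + (-1) + (-2) + (-3)

X[0] = -3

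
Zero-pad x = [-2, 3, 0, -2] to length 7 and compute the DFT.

Original 4-point DFT: [-1, -2-5i, -3, -2+5i]
Zero-padded 7-point DFT provides frequency interpolation.

DFT_7([x, 0, ...]) = [-1, 1.6724-1.4777i, -3.9145-4.4884i, -4.2579+0.6482i, -4.2579-0.6482i, -3.9145+4.4884i, 1.6724+1.4777i]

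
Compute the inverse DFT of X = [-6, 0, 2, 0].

x[n] = (1/4) Σ(k=0 to 3) X[k] · e^(2πikn/4)

Computing each x[n]:
x[0] = -1
x[1] = -2
x[2] = -1
x[3] = -2

x = [-1, -2, -1, -2]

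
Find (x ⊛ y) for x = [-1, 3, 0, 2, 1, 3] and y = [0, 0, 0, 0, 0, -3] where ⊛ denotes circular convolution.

(x ⊛ y)[n] = Σ(m=0 to 5) x[m] · y[(n-m) mod 6]

Computing each output sample:
(x ⊛ y)[0] = -9
(x ⊛ y)[1] = 0
(x ⊛ y)[2] = -6
(x ⊛ y)[3] = -3
(x ⊛ y)[4] = -9
(x ⊛ y)[5] = 3

x ⊛ y = [-9, 0, -6, -3, -9, 3]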